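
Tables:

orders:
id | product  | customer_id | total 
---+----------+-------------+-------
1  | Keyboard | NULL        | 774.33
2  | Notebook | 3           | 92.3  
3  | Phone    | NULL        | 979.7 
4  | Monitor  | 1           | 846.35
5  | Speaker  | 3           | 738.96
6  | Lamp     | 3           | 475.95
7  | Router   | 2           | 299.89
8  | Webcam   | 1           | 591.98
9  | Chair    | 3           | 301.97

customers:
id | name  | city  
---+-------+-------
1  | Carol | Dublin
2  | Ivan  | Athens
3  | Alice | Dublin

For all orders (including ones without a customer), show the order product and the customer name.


LEFT JOIN keeps every row from orders (the left table); where customer_id has no match in customers, the customer columns become NULL. Walk through each order:
  - order 1 (Keyboard): customer_id=NULL, no match -> kept with NULL
  - order 2 (Notebook): customer_id=3 -> matches Alice
  - order 3 (Phone): customer_id=NULL, no match -> kept with NULL
  - order 4 (Monitor): customer_id=1 -> matches Carol
  - order 5 (Speaker): customer_id=3 -> matches Alice
  - order 6 (Lamp): customer_id=3 -> matches Alice
  - order 7 (Router): customer_id=2 -> matches Ivan
  - order 8 (Webcam): customer_id=1 -> matches Carol
  - order 9 (Chair): customer_id=3 -> matches Alice
All 9 rows appear; 2 have NULL customer.

SQL:
SELECT a.product, b.name AS customer
FROM orders a
LEFT JOIN customers b ON a.customer_id = b.id

Result:
product  | customer
---------+---------
Keyboard | NULL    
Notebook | Alice   
Phone    | NULL    
Monitor  | Carol   
Speaker  | Alice   
Lamp     | Alice   
Router   | Ivan    
Webcam   | Carol   
Chair    | Alice   


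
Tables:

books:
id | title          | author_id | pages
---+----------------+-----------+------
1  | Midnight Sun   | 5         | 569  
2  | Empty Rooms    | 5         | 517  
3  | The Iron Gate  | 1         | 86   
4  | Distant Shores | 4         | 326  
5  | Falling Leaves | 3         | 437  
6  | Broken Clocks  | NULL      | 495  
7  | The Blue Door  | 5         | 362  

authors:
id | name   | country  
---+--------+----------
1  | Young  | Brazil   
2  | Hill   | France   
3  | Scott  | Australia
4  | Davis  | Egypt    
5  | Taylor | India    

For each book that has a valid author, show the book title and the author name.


INNER JOIN keeps only books rows whose author_id matches an id in authors. Walk through each book:
  - book 1 (Midnight Sun): author_id=5 -> matches Taylor
  - book 2 (Empty Rooms): author_id=5 -> matches Taylor
  - book 3 (The Iron Gate): author_id=1 -> matches Young
  - book 4 (Distant Shores): author_id=4 -> matches Davis
  - book 5 (Falling Leaves): author_id=3 -> matches Scott
  - book 6 (Broken Clocks): author_id=NULL, no match -> dropped
  - book 7 (The Blue Door): author_id=5 -> matches Taylor
So 1 of 7 rows is dropped.

SQL:
SELECT a.title, b.name AS author
FROM books a
INNER JOIN authors b ON a.author_id = b.id

Result:
title          | author
---------------+-------
Midnight Sun   | Taylor
Empty Rooms    | Taylor
The Iron Gate  | Young 
Distant Shores | Davis 
Falling Leaves | Scott 
The Blue Door  | Taylor


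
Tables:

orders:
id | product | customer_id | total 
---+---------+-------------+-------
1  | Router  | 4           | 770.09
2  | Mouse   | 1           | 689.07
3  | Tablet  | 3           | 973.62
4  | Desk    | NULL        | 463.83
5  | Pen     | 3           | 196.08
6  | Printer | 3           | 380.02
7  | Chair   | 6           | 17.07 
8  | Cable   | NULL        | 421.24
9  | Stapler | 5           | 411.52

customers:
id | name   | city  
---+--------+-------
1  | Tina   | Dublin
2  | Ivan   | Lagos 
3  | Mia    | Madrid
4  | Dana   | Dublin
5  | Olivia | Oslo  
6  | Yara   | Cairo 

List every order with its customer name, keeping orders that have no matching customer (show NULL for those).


LEFT JOIN keeps every row from orders (the left table); where customer_id has no match in customers, the customer columns become NULL. Walk through each order:
  - order 1 (Router): customer_id=4 -> matches Dana
  - order 2 (Mouse): customer_id=1 -> matches Tina
  - order 3 (Tablet): customer_id=3 -> matches Mia
  - order 4 (Desk): customer_id=NULL, no match -> kept with NULL
  - order 5 (Pen): customer_id=3 -> matches Mia
  - order 6 (Printer): customer_id=3 -> matches Mia
  - order 7 (Chair): customer_id=6 -> matches Yara
  - order 8 (Cable): customer_id=NULL, no match -> kept with NULL
  - order 9 (Stapler): customer_id=5 -> matches Olivia
All 9 rows appear; 2 have NULL customer.

SQL:
SELECT a.product, b.name AS customer
FROM orders a
LEFT JOIN customers b ON a.customer_id = b.id

Result:
product | customer
--------+---------
Router  | Dana    
Mouse   | Tina    
Tablet  | Mia     
Desk    | NULL    
Pen     | Mia     
Printer | Mia     
Chair   | Yara    
Cable   | NULL    
Stapler | Olivia  


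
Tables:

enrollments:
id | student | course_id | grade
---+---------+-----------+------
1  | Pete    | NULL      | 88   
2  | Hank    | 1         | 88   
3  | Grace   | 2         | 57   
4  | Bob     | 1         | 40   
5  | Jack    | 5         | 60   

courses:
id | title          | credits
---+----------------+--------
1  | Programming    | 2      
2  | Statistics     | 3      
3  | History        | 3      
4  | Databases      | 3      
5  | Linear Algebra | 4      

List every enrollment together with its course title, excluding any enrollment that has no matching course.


INNER JOIN keeps only enrollments rows whose course_id matches an id in courses. Walk through each enrollment:
  - enrollment 1 (Pete): course_id=NULL, no match -> dropped
  - enrollment 2 (Hank): course_id=1 -> matches Programming
  - enrollment 3 (Grace): course_id=2 -> matches Statistics
  - enrollment 4 (Bob): course_id=1 -> matches Programming
  - enrollment 5 (Jack): course_id=5 -> matches Linear Algebra
So 1 of 5 rows is dropped.

SQL:
SELECT a.student, b.title AS course
FROM enrollments a
INNER JOIN courses b ON a.course_id = b.id

Result:
student | course        
--------+---------------
Hank    | Programming   
Grace   | Statistics    
Bob     | Programming   
Jack    | Linear Algebra


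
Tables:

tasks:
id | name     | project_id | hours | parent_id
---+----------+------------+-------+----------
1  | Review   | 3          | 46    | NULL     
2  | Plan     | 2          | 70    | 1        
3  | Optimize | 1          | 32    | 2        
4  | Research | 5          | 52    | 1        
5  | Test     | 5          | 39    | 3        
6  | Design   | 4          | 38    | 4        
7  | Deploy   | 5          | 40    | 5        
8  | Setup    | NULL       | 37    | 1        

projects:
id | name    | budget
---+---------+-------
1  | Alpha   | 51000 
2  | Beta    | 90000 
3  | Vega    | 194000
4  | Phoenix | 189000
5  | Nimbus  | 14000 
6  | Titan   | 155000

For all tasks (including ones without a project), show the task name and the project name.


LEFT JOIN keeps every row from tasks (the left table); where project_id has no match in projects, the project columns become NULL. Walk through each task:
  - task 1 (Review): project_id=3 -> matches Vega
  - task 2 (Plan): project_id=2 -> matches Beta
  - task 3 (Optimize): project_id=1 -> matches Alpha
  - task 4 (Research): project_id=5 -> matches Nimbus
  - task 5 (Test): project_id=5 -> matches Nimbus
  - task 6 (Design): project_id=4 -> matches Phoenix
  - task 7 (Deploy): project_id=5 -> matches Nimbus
  - task 8 (Setup): project_id=NULL, no match -> kept with NULL
All 8 rows appear; 1 has NULL project.

SQL:
SELECT a.name, b.name AS project
FROM tasks a
LEFT JOIN projects b ON a.project_id = b.id

Result:
name     | project
---------+--------
Review   | Vega   
Plan     | Beta   
Optimize | Alpha  
Research | Nimbus 
Test     | Nimbus 
Design   | Phoenix
Deploy   | Nimbus 
Setup    | NULL   


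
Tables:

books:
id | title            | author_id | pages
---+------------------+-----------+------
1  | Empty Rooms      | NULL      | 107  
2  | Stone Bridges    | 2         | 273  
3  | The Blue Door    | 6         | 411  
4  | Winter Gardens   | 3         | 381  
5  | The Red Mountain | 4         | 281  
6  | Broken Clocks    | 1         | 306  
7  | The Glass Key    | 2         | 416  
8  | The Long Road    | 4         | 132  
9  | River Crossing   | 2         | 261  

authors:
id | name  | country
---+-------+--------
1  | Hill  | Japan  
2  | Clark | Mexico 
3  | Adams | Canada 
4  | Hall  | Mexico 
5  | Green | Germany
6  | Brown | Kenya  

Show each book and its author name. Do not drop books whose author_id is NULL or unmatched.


LEFT JOIN keeps every row from books (the left table); where author_id has no match in authors, the author columns become NULL. Walk through each book:
  - book 1 (Empty Rooms): author_id=NULL, no match -> kept with NULL
  - book 2 (Stone Bridges): author_id=2 -> matches Clark
  - book 3 (The Blue Door): author_id=6 -> matches Brown
  - book 4 (Winter Gardens): author_id=3 -> matches Adams
  - book 5 (The Red Mountain): author_id=4 -> matches Hall
  - book 6 (Broken Clocks): author_id=1 -> matches Hill
  - book 7 (The Glass Key): author_id=2 -> matches Clark
  - book 8 (The Long Road): author_id=4 -> matches Hall
  - book 9 (River Crossing): author_id=2 -> matches Clark
All 9 rows appear; 1 has NULL author.

SQL:
SELECT a.title, b.name AS author
FROM books a
LEFT JOIN authors b ON a.author_id = b.id

Result:
title            | author
-----------------+-------
Empty Rooms      | NULL  
Stone Bridges    | Clark 
The Blue Door    | Brown 
Winter Gardens   | Adams 
The Red Mountain | Hall  
Broken Clocks    | Hill  
The Glass Key    | Clark 
The Long Road    | Hall  
River Crossing   | Clark 


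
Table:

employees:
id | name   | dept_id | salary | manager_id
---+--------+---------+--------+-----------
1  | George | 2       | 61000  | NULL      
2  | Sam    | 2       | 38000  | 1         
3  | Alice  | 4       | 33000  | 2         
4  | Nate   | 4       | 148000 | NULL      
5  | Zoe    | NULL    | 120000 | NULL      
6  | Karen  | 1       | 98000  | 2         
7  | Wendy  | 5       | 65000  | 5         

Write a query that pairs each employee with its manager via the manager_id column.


This is a self-join: employees is joined to a second copy of itself, matching each row's manager_id to another row's id. Use LEFT JOIN so rows with manager_id=NULL are kept.
  - employee 1 (George): manager_id=NULL -> NULL
  - employee 2 (Sam): manager_id=1 -> George
  - employee 3 (Alice): manager_id=2 -> Sam
  - employee 4 (Nate): manager_id=NULL -> NULL
  - employee 5 (Zoe): manager_id=NULL -> NULL
  - employee 6 (Karen): manager_id=2 -> Sam
  - employee 7 (Wendy): manager_id=5 -> Zoe

SQL:
SELECT a.name AS item, b.name AS manager
FROM employees a
LEFT JOIN employees b ON a.manager_id = b.id

Result:
item   | manager
-------+--------
George | NULL   
Sam    | George 
Alice  | Sam    
Nate   | NULL   
Zoe    | NULL   
Karen  | Sam    
Wendy  | Zoe    


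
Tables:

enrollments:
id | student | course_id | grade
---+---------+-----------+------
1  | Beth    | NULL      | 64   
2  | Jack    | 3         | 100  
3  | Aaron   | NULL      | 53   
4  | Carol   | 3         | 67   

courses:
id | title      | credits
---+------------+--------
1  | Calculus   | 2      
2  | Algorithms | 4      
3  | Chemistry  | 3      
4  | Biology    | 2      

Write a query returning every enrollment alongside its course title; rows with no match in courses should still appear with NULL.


LEFT JOIN keeps every row from enrollments (the left table); where course_id has no match in courses, the course columns become NULL. Walk through each enrollment:
  - enrollment 1 (Beth): course_id=NULL, no match -> kept with NULL
  - enrollment 2 (Jack): course_id=3 -> matches Chemistry
  - enrollment 3 (Aaron): course_id=NULL, no match -> kept with NULL
  - enrollment 4 (Carol): course_id=3 -> matches Chemistry
All 4 rows appear; 2 have NULL course.

SQL:
SELECT a.student, b.title AS course
FROM enrollments a
LEFT JOIN courses b ON a.course_id = b.id

Result:
student | course   
--------+----------
Beth    | NULL     
Jack    | Chemistry
Aaron   | NULL     
Carol   | Chemistry


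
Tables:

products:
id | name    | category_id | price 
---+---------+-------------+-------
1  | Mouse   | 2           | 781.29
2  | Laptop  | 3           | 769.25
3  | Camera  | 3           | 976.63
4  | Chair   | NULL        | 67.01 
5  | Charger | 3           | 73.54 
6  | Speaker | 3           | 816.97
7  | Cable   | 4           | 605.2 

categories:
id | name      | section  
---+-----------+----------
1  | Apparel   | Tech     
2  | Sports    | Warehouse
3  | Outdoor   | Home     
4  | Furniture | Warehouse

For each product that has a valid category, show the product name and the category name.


INNER JOIN keeps only products rows whose category_id matches an id in categories. Walk through each product:
  - product 1 (Mouse): category_id=2 -> matches Sports
  - product 2 (Laptop): category_id=3 -> matches Outdoor
  - product 3 (Camera): category_id=3 -> matches Outdoor
  - product 4 (Chair): category_id=NULL, no match -> dropped
  - product 5 (Charger): category_id=3 -> matches Outdoor
  - product 6 (Speaker): category_id=3 -> matches Outdoor
  - product 7 (Cable): category_id=4 -> matches Furniture
So 1 of 7 rows is dropped.

SQL:
SELECT a.name, b.name AS category
FROM products a
INNER JOIN categories b ON a.category_id = b.id

Result:
name    | category 
--------+----------
Mouse   | Sports   
Laptop  | Outdoor  
Camera  | Outdoor  
Charger | Outdoor  
Speaker | Outdoor  
Cable   | Furniture


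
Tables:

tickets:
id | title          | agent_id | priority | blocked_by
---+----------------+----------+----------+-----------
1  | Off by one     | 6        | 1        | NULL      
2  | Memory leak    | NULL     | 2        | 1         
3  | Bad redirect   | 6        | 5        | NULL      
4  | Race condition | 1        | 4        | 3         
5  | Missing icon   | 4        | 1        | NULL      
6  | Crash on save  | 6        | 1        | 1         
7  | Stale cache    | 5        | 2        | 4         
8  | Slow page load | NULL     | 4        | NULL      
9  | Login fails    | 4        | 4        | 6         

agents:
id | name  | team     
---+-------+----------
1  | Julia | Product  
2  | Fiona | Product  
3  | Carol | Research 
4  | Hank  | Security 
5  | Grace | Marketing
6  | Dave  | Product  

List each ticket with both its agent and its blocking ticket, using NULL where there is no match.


Two LEFT JOINs from the same base table tickets: one to agents via agent_id, one to tickets itself via blocked_by. Both are LEFT so every ticket is preserved.
Match against agents:
  - ticket 1 (Off by one): agent_id=6 -> matches Dave
  - ticket 2 (Memory leak): agent_id=NULL, no match -> kept with NULL
  - ticket 3 (Bad redirect): agent_id=6 -> matches Dave
  - ticket 4 (Race condition): agent_id=1 -> matches Julia
  - ticket 5 (Missing icon): agent_id=4 -> matches Hank
  - ticket 6 (Crash on save): agent_id=6 -> matches Dave
  - ticket 7 (Stale cache): agent_id=5 -> matches Grace
  - ticket 8 (Slow page load): agent_id=NULL, no match -> kept with NULL
  - ticket 9 (Login fails): agent_id=4 -> matches Hank
Match against tickets (self):
  - ticket 1 (Off by one): blocked_by=NULL -> NULL
  - ticket 2 (Memory leak): blocked_by=1 -> Off by one
  - ticket 3 (Bad redirect): blocked_by=NULL -> NULL
  - ticket 4 (Race condition): blocked_by=3 -> Bad redirect
  - ticket 5 (Missing icon): blocked_by=NULL -> NULL
  - ticket 6 (Crash on save): blocked_by=1 -> Off by one
  - ticket 7 (Stale cache): blocked_by=4 -> Race condition
  - ticket 8 (Slow page load): blocked_by=NULL -> NULL
  - ticket 9 (Login fails): blocked_by=6 -> Crash on save

SQL:
SELECT a.title, b.name AS agent, c.title AS blocked_by
FROM tickets a
LEFT JOIN agents b ON a.agent_id = b.id
LEFT JOIN tickets c ON a.blocked_by = c.id

Result:
title          | agent | blocked_by    
---------------+-------+---------------
Off by one     | Dave  | NULL          
Memory leak    | NULL  | Off by one    
Bad redirect   | Dave  | NULL          
Race condition | Julia | Bad redirect  
Missing icon   | Hank  | NULL          
Crash on save  | Dave  | Off by one    
Stale cache    | Grace | Race condition
Slow page load | NULL  | NULL          
Login fails    | Hank  | Crash on save 


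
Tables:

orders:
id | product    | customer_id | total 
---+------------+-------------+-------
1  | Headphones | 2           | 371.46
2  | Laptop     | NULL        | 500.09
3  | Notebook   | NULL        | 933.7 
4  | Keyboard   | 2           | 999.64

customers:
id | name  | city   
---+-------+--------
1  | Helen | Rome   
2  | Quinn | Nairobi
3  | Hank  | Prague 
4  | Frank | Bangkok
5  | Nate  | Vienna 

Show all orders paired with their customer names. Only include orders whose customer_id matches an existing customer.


INNER JOIN keeps only orders rows whose customer_id matches an id in customers. Walk through each order:
  - order 1 (Headphones): customer_id=2 -> matches Quinn
  - order 2 (Laptop): customer_id=NULL, no match -> dropped
  - order 3 (Notebook): customer_id=NULL, no match -> dropped
  - order 4 (Keyboard): customer_id=2 -> matches Quinn
So 2 of 4 rows are dropped.

SQL:
SELECT a.product, b.name AS customer
FROM orders a
INNER JOIN customers b ON a.customer_id = b.id

Result:
product    | customer
-----------+---------
Headphones | Quinn   
Keyboard   | Quinn   


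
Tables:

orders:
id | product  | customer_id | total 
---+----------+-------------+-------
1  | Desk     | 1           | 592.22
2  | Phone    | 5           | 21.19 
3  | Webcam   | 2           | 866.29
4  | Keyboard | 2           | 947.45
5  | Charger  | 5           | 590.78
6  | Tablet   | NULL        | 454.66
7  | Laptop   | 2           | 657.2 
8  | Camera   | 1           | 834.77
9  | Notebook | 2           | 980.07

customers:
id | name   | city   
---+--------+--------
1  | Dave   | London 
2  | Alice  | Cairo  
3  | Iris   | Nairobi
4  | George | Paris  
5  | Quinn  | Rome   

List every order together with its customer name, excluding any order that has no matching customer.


INNER JOIN keeps only orders rows whose customer_id matches an id in customers. Walk through each order:
  - order 1 (Desk): customer_id=1 -> matches Dave
  - order 2 (Phone): customer_id=5 -> matches Quinn
  - order 3 (Webcam): customer_id=2 -> matches Alice
  - order 4 (Keyboard): customer_id=2 -> matches Alice
  - order 5 (Charger): customer_id=5 -> matches Quinn
  - order 6 (Tablet): customer_id=NULL, no match -> dropped
  - order 7 (Laptop): customer_id=2 -> matches Alice
  - order 8 (Camera): customer_id=1 -> matches Dave
  - order 9 (Notebook): customer_id=2 -> matches Alice
So 1 of 9 rows is dropped.

SQL:
SELECT a.product, b.name AS customer
FROM orders a
INNER JOIN customers b ON a.customer_id = b.id

Result:
product  | customer
---------+---------
Desk     | Dave    
Phone    | Quinn   
Webcam   | Alice   
Keyboard | Alice   
Charger  | Quinn   
Laptop   | Alice   
Camera   | Dave    
Notebook | Alice   


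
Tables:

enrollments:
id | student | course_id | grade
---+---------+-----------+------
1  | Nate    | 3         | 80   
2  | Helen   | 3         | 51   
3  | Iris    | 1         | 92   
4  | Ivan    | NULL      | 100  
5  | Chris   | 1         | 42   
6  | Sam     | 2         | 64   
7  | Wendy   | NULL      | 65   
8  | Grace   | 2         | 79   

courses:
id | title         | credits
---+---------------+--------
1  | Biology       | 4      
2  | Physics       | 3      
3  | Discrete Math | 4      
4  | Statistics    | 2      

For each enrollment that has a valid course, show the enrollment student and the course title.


INNER JOIN keeps only enrollments rows whose course_id matches an id in courses. Walk through each enrollment:
  - enrollment 1 (Nate): course_id=3 -> matches Discrete Math
  - enrollment 2 (Helen): course_id=3 -> matches Discrete Math
  - enrollment 3 (Iris): course_id=1 -> matches Biology
  - enrollment 4 (Ivan): course_id=NULL, no match -> dropped
  - enrollment 5 (Chris): course_id=1 -> matches Biology
  - enrollment 6 (Sam): course_id=2 -> matches Physics
  - enrollment 7 (Wendy): course_id=NULL, no match -> dropped
  - enrollment 8 (Grace): course_id=2 -> matches Physics
So 2 of 8 rows are dropped.

SQL:
SELECT a.student, b.title AS course
FROM enrollments a
INNER JOIN courses b ON a.course_id = b.id

Result:
student | course       
--------+--------------
Nate    | Discrete Math
Helen   | Discrete Math
Iris    | Biology      
Chris   | Biology      
Sam     | Physics      
Grace   | Physics      


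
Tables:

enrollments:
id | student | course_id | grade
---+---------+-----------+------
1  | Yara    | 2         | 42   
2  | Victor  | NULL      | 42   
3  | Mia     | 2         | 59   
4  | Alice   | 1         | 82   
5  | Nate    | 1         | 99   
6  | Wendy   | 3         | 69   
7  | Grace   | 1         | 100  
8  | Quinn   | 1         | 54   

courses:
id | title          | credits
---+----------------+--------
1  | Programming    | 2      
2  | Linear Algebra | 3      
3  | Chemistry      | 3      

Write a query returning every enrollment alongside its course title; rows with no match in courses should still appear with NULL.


LEFT JOIN keeps every row from enrollments (the left table); where course_id has no match in courses, the course columns become NULL. Walk through each enrollment:
  - enrollment 1 (Yara): course_id=2 -> matches Linear Algebra
  - enrollment 2 (Victor): course_id=NULL, no match -> kept with NULL
  - enrollment 3 (Mia): course_id=2 -> matches Linear Algebra
  - enrollment 4 (Alice): course_id=1 -> matches Programming
  - enrollment 5 (Nate): course_id=1 -> matches Programming
  - enrollment 6 (Wendy): course_id=3 -> matches Chemistry
  - enrollment 7 (Grace): course_id=1 -> matches Programming
  - enrollment 8 (Quinn): course_id=1 -> matches Programming
All 8 rows appear; 1 has NULL course.

SQL:
SELECT a.student, b.title AS course
FROM enrollments a
LEFT JOIN courses b ON a.course_id = b.id

Result:
student | course        
--------+---------------
Yara    | Linear Algebra
Victor  | NULL          
Mia     | Linear Algebra
Alice   | Programming   
Nate    | Programming   
Wendy   | Chemistry     
Grace   | Programming   
Quinn   | Programming   


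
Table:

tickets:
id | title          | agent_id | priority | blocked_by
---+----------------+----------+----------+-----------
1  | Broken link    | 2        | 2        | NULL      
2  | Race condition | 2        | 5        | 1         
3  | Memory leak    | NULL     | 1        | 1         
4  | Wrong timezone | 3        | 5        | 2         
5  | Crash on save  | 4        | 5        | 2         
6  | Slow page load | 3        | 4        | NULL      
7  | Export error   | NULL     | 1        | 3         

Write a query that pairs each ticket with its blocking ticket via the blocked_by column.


This is a self-join: tickets is joined to a second copy of itself, matching each row's blocked_by to another row's id. Use LEFT JOIN so rows with blocked_by=NULL are kept.
  - ticket 1 (Broken link): blocked_by=NULL -> NULL
  - ticket 2 (Race condition): blocked_by=1 -> Broken link
  - ticket 3 (Memory leak): blocked_by=1 -> Broken link
  - ticket 4 (Wrong timezone): blocked_by=2 -> Race condition
  - ticket 5 (Crash on save): blocked_by=2 -> Race condition
  - ticket 6 (Slow page load): blocked_by=NULL -> NULL
  - ticket 7 (Export error): blocked_by=3 -> Memory leak

SQL:
SELECT a.title AS item, b.title AS blocked_by
FROM tickets a
LEFT JOIN tickets b ON a.blocked_by = b.id

Result:
item           | blocked_by    
---------------+---------------
Broken link    | NULL          
Race condition | Broken link   
Memory leak    | Broken link   
Wrong timezone | Race condition
Crash on save  | Race condition
Slow page load | NULL          
Export error   | Memory leak   


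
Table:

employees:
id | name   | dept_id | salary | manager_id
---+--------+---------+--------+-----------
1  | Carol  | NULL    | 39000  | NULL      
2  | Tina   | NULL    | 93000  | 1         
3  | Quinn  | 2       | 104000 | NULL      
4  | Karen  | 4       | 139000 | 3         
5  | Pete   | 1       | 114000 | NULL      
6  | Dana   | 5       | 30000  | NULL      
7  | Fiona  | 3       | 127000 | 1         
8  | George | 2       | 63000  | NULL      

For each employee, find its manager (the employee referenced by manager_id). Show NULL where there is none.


This is a self-join: employees is joined to a second copy of itself, matching each row's manager_id to another row's id. Use LEFT JOIN so rows with manager_id=NULL are kept.
  - employee 1 (Carol): manager_id=NULL -> NULL
  - employee 2 (Tina): manager_id=1 -> Carol
  - employee 3 (Quinn): manager_id=NULL -> NULL
  - employee 4 (Karen): manager_id=3 -> Quinn
  - employee 5 (Pete): manager_id=NULL -> NULL
  - employee 6 (Dana): manager_id=NULL -> NULL
  - employee 7 (Fiona): manager_id=1 -> Carol
  - employee 8 (George): manager_id=NULL -> NULL

SQL:
SELECT a.name AS item, b.name AS manager
FROM employees a
LEFT JOIN employees b ON a.manager_id = b.id

Result:
item   | manager
-------+--------
Carol  | NULL   
Tina   | Carol  
Quinn  | NULL   
Karen  | Quinn  
Pete   | NULL   
Dana   | NULL   
Fiona  | Carol  
George | NULL   


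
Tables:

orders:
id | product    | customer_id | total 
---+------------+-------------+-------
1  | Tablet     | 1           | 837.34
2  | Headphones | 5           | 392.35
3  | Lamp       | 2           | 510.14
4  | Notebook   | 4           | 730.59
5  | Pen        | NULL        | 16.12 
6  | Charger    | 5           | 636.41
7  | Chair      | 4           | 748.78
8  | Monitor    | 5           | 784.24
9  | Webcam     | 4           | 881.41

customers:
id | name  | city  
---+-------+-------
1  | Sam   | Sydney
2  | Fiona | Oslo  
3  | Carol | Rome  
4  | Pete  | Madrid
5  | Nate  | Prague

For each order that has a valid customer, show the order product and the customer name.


INNER JOIN keeps only orders rows whose customer_id matches an id in customers. Walk through each order:
  - order 1 (Tablet): customer_id=1 -> matches Sam
  - order 2 (Headphones): customer_id=5 -> matches Nate
  - order 3 (Lamp): customer_id=2 -> matches Fiona
  - order 4 (Notebook): customer_id=4 -> matches Pete
  - order 5 (Pen): customer_id=NULL, no match -> dropped
  - order 6 (Charger): customer_id=5 -> matches Nate
  - order 7 (Chair): customer_id=4 -> matches Pete
  - order 8 (Monitor): customer_id=5 -> matches Nate
  - order 9 (Webcam): customer_id=4 -> matches Pete
So 1 of 9 rows is dropped.

SQL:
SELECT a.product, b.name AS customer
FROM orders a
INNER JOIN customers b ON a.customer_id = b.id

Result:
product    | customer
-----------+---------
Tablet     | Sam     
Headphones | Nate    
Lamp       | Fiona   
Notebook   | Pete    
Charger    | Nate    
Chair      | Pete    
Monitor    | Nate    
Webcam     | Pete    


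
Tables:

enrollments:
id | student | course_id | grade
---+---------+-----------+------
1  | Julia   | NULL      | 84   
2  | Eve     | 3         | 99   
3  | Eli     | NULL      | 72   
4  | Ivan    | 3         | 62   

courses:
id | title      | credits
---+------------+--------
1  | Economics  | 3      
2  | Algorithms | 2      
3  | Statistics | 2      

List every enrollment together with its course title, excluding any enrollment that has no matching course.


INNER JOIN keeps only enrollments rows whose course_id matches an id in courses. Walk through each enrollment:
  - enrollment 1 (Julia): course_id=NULL, no match -> dropped
  - enrollment 2 (Eve): course_id=3 -> matches Statistics
  - enrollment 3 (Eli): course_id=NULL, no match -> dropped
  - enrollment 4 (Ivan): course_id=3 -> matches Statistics
So 2 of 4 rows are dropped.

SQL:
SELECT a.student, b.title AS course
FROM enrollments a
INNER JOIN courses b ON a.course_id = b.id

Result:
student | course    
--------+-----------
Eve     | Statistics
Ivan    | Statistics


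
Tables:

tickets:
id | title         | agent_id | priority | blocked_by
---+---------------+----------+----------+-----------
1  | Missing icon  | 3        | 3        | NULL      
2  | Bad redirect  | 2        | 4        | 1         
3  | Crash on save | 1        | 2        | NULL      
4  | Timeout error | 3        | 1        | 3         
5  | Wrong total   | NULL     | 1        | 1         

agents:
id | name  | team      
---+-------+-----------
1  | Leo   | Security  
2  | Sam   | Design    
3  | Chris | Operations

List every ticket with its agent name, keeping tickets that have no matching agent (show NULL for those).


LEFT JOIN keeps every row from tickets (the left table); where agent_id has no match in agents, the agent columns become NULL. Walk through each ticket:
  - ticket 1 (Missing icon): agent_id=3 -> matches Chris
  - ticket 2 (Bad redirect): agent_id=2 -> matches Sam
  - ticket 3 (Crash on save): agent_id=1 -> matches Leo
  - ticket 4 (Timeout error): agent_id=3 -> matches Chris
  - ticket 5 (Wrong total): agent_id=NULL, no match -> kept with NULL
All 5 rows appear; 1 has NULL agent.

SQL:
SELECT a.title, b.name AS agent
FROM tickets a
LEFT JOIN agents b ON a.agent_id = b.id

Result:
title         | agent
--------------+------
Missing icon  | Chris
Bad redirect  | Sam  
Crash on save | Leo  
Timeout error | Chris
Wrong total   | NULL 


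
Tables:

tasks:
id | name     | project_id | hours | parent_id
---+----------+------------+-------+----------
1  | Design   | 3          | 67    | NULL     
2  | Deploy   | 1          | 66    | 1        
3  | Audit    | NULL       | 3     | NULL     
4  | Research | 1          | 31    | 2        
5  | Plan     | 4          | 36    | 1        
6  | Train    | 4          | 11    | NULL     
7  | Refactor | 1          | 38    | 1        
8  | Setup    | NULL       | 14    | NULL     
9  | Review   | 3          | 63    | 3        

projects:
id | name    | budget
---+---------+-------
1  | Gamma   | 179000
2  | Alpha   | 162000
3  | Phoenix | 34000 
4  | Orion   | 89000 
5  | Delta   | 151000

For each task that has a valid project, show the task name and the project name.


INNER JOIN keeps only tasks rows whose project_id matches an id in projects. Walk through each task:
  - task 1 (Design): project_id=3 -> matches Phoenix
  - task 2 (Deploy): project_id=1 -> matches Gamma
  - task 3 (Audit): project_id=NULL, no match -> dropped
  - task 4 (Research): project_id=1 -> matches Gamma
  - task 5 (Plan): project_id=4 -> matches Orion
  - task 6 (Train): project_id=4 -> matches Orion
  - task 7 (Refactor): project_id=1 -> matches Gamma
  - task 8 (Setup): project_id=NULL, no match -> dropped
  - task 9 (Review): project_id=3 -> matches Phoenix
So 2 of 9 rows are dropped.

SQL:
SELECT a.name, b.name AS project
FROM tasks a
INNER JOIN projects b ON a.project_id = b.id

Result:
name     | project
---------+--------
Design   | Phoenix
Deploy   | Gamma  
Research | Gamma  
Plan     | Orion  
Train    | Orion  
Refactor | Gamma  
Review   | Phoenix


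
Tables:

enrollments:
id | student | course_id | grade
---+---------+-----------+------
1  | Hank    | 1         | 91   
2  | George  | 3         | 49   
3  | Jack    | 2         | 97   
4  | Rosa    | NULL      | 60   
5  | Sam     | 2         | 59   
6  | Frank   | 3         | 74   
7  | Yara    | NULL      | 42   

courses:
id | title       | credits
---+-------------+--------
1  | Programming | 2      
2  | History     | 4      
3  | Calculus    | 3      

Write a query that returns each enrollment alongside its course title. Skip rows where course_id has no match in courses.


INNER JOIN keeps only enrollments rows whose course_id matches an id in courses. Walk through each enrollment:
  - enrollment 1 (Hank): course_id=1 -> matches Programming
  - enrollment 2 (George): course_id=3 -> matches Calculus
  - enrollment 3 (Jack): course_id=2 -> matches History
  - enrollment 4 (Rosa): course_id=NULL, no match -> dropped
  - enrollment 5 (Sam): course_id=2 -> matches History
  - enrollment 6 (Frank): course_id=3 -> matches Calculus
  - enrollment 7 (Yara): course_id=NULL, no match -> dropped
So 2 of 7 rows are dropped.

SQL:
SELECT a.student, b.title AS course
FROM enrollments a
INNER JOIN courses b ON a.course_id = b.id

Result:
student | course     
--------+------------
Hank    | Programming
George  | Calculus   
Jack    | History    
Sam     | History    
Frank   | Calculus   


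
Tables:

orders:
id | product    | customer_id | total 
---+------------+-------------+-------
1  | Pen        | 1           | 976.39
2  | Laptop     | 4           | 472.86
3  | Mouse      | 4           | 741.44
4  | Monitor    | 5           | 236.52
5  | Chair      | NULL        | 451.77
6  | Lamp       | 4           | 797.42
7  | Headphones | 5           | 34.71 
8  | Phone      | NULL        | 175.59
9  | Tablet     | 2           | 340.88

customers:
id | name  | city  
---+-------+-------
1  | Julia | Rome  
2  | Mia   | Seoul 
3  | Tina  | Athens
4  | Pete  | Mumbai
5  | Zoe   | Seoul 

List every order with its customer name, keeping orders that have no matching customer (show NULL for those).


LEFT JOIN keeps every row from orders (the left table); where customer_id has no match in customers, the customer columns become NULL. Walk through each order:
  - order 1 (Pen): customer_id=1 -> matches Julia
  - order 2 (Laptop): customer_id=4 -> matches Pete
  - order 3 (Mouse): customer_id=4 -> matches Pete
  - order 4 (Monitor): customer_id=5 -> matches Zoe
  - order 5 (Chair): customer_id=NULL, no match -> kept with NULL
  - order 6 (Lamp): customer_id=4 -> matches Pete
  - order 7 (Headphones): customer_id=5 -> matches Zoe
  - order 8 (Phone): customer_id=NULL, no match -> kept with NULL
  - order 9 (Tablet): customer_id=2 -> matches Mia
All 9 rows appear; 2 have NULL customer.

SQL:
SELECT a.product, b.name AS customer
FROM orders a
LEFT JOIN customers b ON a.customer_id = b.id

Result:
product    | customer
-----------+---------
Pen        | Julia   
Laptop     | Pete    
Mouse      | Pete    
Monitor    | Zoe     
Chair      | NULL    
Lamp       | Pete    
Headphones | Zoe     
Phone      | NULL    
Tablet     | Mia     


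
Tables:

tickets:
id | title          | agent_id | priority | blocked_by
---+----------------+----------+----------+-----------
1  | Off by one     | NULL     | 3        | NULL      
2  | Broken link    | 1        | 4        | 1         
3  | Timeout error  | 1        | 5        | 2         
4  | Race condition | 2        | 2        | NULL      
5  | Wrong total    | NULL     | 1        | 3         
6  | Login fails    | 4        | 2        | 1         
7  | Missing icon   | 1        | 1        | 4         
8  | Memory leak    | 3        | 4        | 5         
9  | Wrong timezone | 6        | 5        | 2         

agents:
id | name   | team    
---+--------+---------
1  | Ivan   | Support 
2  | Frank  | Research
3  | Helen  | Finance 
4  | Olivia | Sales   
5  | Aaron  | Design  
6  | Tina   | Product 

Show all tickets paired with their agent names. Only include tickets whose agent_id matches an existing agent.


INNER JOIN keeps only tickets rows whose agent_id matches an id in agents. Walk through each ticket:
  - ticket 1 (Off by one): agent_id=NULL, no match -> dropped
  - ticket 2 (Broken link): agent_id=1 -> matches Ivan
  - ticket 3 (Timeout error): agent_id=1 -> matches Ivan
  - ticket 4 (Race condition): agent_id=2 -> matches Frank
  - ticket 5 (Wrong total): agent_id=NULL, no match -> dropped
  - ticket 6 (Login fails): agent_id=4 -> matches Olivia
  - ticket 7 (Missing icon): agent_id=1 -> matches Ivan
  - ticket 8 (Memory leak): agent_id=3 -> matches Helen
  - ticket 9 (Wrong timezone): agent_id=6 -> matches Tina
So 2 of 9 rows are dropped.

SQL:
SELECT a.title, b.name AS agent
FROM tickets a
INNER JOIN agents b ON a.agent_id = b.id

Result:
title          | agent 
---------------+-------
Broken link    | Ivan  
Timeout error  | Ivan  
Race condition | Frank 
Login fails    | Olivia
Missing icon   | Ivan  
Memory leak    | Helen 
Wrong timezone | Tina  


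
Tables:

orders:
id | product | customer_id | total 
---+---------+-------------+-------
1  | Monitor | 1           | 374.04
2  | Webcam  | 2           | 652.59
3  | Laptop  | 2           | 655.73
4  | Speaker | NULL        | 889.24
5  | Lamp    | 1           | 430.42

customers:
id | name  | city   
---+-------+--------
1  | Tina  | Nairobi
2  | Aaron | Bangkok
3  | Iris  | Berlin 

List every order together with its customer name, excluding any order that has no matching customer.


INNER JOIN keeps only orders rows whose customer_id matches an id in customers. Walk through each order:
  - order 1 (Monitor): customer_id=1 -> matches Tina
  - order 2 (Webcam): customer_id=2 -> matches Aaron
  - order 3 (Laptop): customer_id=2 -> matches Aaron
  - order 4 (Speaker): customer_id=NULL, no match -> dropped
  - order 5 (Lamp): customer_id=1 -> matches Tina
So 1 of 5 rows is dropped.

SQL:
SELECT a.product, b.name AS customer
FROM orders a
INNER JOIN customers b ON a.customer_id = b.id

Result:
product | customer
--------+---------
Monitor | Tina    
Webcam  | Aaron   
Laptop  | Aaron   
Lamp    | Tina    


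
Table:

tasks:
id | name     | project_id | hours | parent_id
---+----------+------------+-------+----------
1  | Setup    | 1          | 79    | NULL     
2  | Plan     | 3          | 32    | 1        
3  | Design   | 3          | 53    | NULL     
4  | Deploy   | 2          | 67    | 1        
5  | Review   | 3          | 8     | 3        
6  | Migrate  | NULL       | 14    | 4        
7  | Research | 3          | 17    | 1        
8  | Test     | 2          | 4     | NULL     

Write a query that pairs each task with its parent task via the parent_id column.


This is a self-join: tasks is joined to a second copy of itself, matching each row's parent_id to another row's id. Use LEFT JOIN so rows with parent_id=NULL are kept.
  - task 1 (Setup): parent_id=NULL -> NULL
  - task 2 (Plan): parent_id=1 -> Setup
  - task 3 (Design): parent_id=NULL -> NULL
  - task 4 (Deploy): parent_id=1 -> Setup
  - task 5 (Review): parent_id=3 -> Design
  - task 6 (Migrate): parent_id=4 -> Deploy
  - task 7 (Research): parent_id=1 -> Setup
  - task 8 (Test): parent_id=NULL -> NULL

SQL:
SELECT a.name AS item, b.name AS parent
FROM tasks a
LEFT JOIN tasks b ON a.parent_id = b.id

Result:
item     | parent
---------+-------
Setup    | NULL  
Plan     | Setup 
Design   | NULL  
Deploy   | Setup 
Review   | Design
Migrate  | Deploy
Research | Setup 
Test     | NULL  


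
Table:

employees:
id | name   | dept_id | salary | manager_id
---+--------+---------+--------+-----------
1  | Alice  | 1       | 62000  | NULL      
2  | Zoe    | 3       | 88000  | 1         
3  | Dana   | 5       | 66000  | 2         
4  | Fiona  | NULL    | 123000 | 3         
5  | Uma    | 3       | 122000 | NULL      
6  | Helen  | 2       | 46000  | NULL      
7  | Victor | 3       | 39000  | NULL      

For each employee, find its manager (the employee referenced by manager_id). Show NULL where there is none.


This is a self-join: employees is joined to a second copy of itself, matching each row's manager_id to another row's id. Use LEFT JOIN so rows with manager_id=NULL are kept.
  - employee 1 (Alice): manager_id=NULL -> NULL
  - employee 2 (Zoe): manager_id=1 -> Alice
  - employee 3 (Dana): manager_id=2 -> Zoe
  - employee 4 (Fiona): manager_id=3 -> Dana
  - employee 5 (Uma): manager_id=NULL -> NULL
  - employee 6 (Helen): manager_id=NULL -> NULL
  - employee 7 (Victor): manager_id=NULL -> NULL

SQL:
SELECT a.name AS item, b.name AS manager
FROM employees a
LEFT JOIN employees b ON a.manager_id = b.id

Result:
item   | manager
-------+--------
Alice  | NULL   
Zoe    | Alice  
Dana   | Zoe    
Fiona  | Dana   
Uma    | NULL   
Helen  | NULL   
Victor | NULL   


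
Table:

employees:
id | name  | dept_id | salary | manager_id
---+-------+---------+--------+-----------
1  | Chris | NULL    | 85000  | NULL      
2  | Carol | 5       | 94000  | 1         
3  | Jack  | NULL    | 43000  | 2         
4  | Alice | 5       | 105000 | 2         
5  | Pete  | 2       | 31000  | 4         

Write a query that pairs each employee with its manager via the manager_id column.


This is a self-join: employees is joined to a second copy of itself, matching each row's manager_id to another row's id. Use LEFT JOIN so rows with manager_id=NULL are kept.
  - employee 1 (Chris): manager_id=NULL -> NULL
  - employee 2 (Carol): manager_id=1 -> Chris
  - employee 3 (Jack): manager_id=2 -> Carol
  - employee 4 (Alice): manager_id=2 -> Carol
  - employee 5 (Pete): manager_id=4 -> Alice

SQL:
SELECT a.name AS item, b.name AS manager
FROM employees a
LEFT JOIN employees b ON a.manager_id = b.id

Result:
item  | manager
------+--------
Chris | NULL   
Carol | Chris  
Jack  | Carol  
Alice | Carol  
Pete  | Alice  
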